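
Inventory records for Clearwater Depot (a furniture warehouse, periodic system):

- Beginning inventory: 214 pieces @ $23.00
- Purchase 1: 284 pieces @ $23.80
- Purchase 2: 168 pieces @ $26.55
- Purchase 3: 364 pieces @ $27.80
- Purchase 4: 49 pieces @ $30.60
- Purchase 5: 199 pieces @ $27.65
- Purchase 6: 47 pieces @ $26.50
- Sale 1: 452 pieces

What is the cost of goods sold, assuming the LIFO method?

COGS = $12,611.85

Sale 1 (452) [LIFO — newest first]: 47 @ $26.50 + 199 @ $27.65 + 49 @ $30.60 + 157 @ $27.80 = $12,611.85
Ending inventory: 214 @ $23.00 + 284 @ $23.80 + 168 @ $26.55 + 207 @ $27.80 = $21,896.20
Check: goods available $34,508.05 = COGS $12,611.85 + ending $21,896.20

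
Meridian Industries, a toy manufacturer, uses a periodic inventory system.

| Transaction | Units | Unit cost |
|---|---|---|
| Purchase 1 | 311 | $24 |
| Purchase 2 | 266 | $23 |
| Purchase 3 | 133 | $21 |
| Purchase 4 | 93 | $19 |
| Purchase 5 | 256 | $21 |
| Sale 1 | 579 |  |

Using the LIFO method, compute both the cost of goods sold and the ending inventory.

COGS = $12,167; ending inventory = $11,351

Sale 1 (579) [LIFO — newest first]: 256 @ $21 + 93 @ $19 + 133 @ $21 + 97 @ $23 = $12,167
Ending inventory: 311 @ $24 + 169 @ $23 = $11,351
Check: goods available $23,518 = COGS $12,167 + ending $11,351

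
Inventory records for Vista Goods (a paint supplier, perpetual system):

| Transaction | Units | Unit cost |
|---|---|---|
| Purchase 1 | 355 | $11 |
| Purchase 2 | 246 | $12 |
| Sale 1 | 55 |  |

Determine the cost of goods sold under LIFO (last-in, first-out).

COGS = $660

Sale 1 (55) [LIFO — newest first]: 55 @ $12 = $660
Ending inventory: 355 @ $11 + 191 @ $12 = $6,197
Check: goods available $6,857 = COGS $660 + ending $6,197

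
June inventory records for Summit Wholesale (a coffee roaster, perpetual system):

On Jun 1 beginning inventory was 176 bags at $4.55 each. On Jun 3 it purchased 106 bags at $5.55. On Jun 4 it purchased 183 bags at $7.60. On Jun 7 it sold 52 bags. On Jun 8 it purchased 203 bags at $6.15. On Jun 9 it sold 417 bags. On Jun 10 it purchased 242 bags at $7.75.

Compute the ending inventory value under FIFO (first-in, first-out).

Ending inventory = $3,099.35

Jun 7, 52 sold [FIFO — oldest first]: 52 @ $4.55 = $236.60
Jun 9, 417 sold [FIFO — oldest first]: 124 @ $4.55 + 106 @ $5.55 + 183 @ $7.60 + 4 @ $6.15 = $2,567.90
Total COGS = $236.60 + $2,567.90 = $2,804.50
Ending inventory: 199 @ $6.15 + 242 @ $7.75 = $3,099.35
Check: goods available $5,903.85 = COGS $2,804.50 + ending $3,099.35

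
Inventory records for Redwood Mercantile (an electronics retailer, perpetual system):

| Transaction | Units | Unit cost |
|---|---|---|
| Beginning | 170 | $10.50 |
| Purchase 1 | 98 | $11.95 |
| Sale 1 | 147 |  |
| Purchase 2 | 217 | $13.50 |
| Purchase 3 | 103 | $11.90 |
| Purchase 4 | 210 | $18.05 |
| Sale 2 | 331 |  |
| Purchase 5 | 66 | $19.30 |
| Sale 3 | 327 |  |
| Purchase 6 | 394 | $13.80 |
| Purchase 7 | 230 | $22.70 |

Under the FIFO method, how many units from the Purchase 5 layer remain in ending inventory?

59

Sale 1 (147) [FIFO — oldest first]: 147 @ $10.50 = $1,543.50
Sale 2 (331) [FIFO — oldest first]: 23 @ $10.50 + 98 @ $11.95 + 210 @ $13.50 = $4,247.60
Sale 3 (327) [FIFO — oldest first]: 7 @ $13.50 + 103 @ $11.90 + 210 @ $18.05 + 7 @ $19.30 = $5,245.80
Total COGS = $1,543.50 + $4,247.60 + $5,245.80 = $11,036.90
Ending inventory: 59 @ $19.30 + 394 @ $13.80 + 230 @ $22.70 = $11,796.90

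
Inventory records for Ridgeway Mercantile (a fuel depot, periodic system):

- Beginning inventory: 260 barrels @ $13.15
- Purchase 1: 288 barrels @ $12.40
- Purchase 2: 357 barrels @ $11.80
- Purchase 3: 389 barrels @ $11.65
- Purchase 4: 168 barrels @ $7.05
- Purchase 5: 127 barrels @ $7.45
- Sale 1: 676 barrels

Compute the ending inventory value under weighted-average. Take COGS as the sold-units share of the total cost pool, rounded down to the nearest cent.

Ending inventory = $10,264.91

Sale 1, sell 676: 676/1589 × $17,865.20 → $7,600.29
Ending inventory (cost pool remaining) = $10,264.91
Check: goods available $17,865.20 = COGS $7,600.29 + ending $10,264.91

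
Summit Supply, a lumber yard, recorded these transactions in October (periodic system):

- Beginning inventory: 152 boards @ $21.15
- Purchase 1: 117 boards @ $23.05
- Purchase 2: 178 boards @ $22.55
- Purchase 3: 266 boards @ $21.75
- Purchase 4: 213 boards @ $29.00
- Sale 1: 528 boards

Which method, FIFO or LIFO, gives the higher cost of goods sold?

FIFO COGS: 152 @ $21.15 + 117 @ $23.05 + 178 @ $22.55 + 81 @ $21.75 = $11,687.30
LIFO COGS: 213 @ $29.00 + 266 @ $21.75 + 49 @ $22.55 = $13,067.45

LIFO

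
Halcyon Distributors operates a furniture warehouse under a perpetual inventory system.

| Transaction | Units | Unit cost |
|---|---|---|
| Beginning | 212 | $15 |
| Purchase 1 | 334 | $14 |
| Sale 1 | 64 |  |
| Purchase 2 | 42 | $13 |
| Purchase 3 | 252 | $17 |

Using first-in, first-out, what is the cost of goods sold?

COGS = $960

Sale 1 (64) [FIFO — oldest first]: 64 @ $15 = $960
Ending inventory: 148 @ $15 + 334 @ $14 + 42 @ $13 + 252 @ $17 = $11,726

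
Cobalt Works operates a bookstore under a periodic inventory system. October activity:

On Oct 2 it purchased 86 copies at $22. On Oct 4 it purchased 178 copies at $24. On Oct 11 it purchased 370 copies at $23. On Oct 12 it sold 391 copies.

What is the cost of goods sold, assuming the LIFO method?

Oct 12, 391 sold [LIFO — newest first]: 370 @ $23 + 21 @ $24 = $9,014
Ending inventory: 86 @ $22 + 157 @ $24 = $5,660
Check: goods available $14,674 = COGS $9,014 + ending $5,660

COGS = $9,014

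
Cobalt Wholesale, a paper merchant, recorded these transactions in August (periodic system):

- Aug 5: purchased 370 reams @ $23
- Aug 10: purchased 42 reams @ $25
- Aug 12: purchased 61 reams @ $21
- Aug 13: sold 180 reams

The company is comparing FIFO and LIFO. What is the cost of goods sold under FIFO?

COGS = $4,140

FIFO COGS: 180 @ $23 = $4,140
LIFO COGS: 61 @ $21 + 42 @ $25 + 77 @ $23 = $4,102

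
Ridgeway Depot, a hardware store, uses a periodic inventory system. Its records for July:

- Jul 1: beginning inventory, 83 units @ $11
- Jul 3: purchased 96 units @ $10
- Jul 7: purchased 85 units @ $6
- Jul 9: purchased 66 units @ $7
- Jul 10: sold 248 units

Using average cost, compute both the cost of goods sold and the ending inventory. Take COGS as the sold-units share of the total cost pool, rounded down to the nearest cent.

COGS = $2,138.06; ending inventory = $706.94

Jul 10, sell 248: 248/330 × $2,845.00 → $2,138.06
Ending inventory (cost pool remaining) = $706.94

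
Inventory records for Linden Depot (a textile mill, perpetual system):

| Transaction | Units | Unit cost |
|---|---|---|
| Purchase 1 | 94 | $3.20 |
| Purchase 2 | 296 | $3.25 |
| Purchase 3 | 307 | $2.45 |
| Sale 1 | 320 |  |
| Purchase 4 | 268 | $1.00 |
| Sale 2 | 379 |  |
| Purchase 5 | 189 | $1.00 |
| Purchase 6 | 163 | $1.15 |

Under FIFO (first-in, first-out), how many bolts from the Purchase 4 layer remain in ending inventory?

Sale 1 (320) [FIFO — oldest first]: 94 @ $3.20 + 226 @ $3.25 = $1,035.30
Sale 2 (379) [FIFO — oldest first]: 70 @ $3.25 + 307 @ $2.45 + 2 @ $1.00 = $981.65
Total COGS = $1,035.30 + $981.65 = $2,016.95
Ending inventory: 266 @ $1.00 + 189 @ $1.00 + 163 @ $1.15 = $642.45
Check: goods available $2,659.40 = COGS $2,016.95 + ending $642.45

266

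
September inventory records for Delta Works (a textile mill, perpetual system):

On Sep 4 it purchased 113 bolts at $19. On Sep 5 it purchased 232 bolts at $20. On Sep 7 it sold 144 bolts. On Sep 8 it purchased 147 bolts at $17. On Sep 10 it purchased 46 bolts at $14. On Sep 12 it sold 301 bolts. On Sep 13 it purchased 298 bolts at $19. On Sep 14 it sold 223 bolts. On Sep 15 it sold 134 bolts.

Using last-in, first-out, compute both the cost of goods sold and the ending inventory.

COGS = $14,946; ending inventory = $646

Sep 7, 144 sold [LIFO — newest first]: 144 @ $20 = $2,880
Sep 12, 301 sold [LIFO — newest first]: 46 @ $14 + 147 @ $17 + 88 @ $20 + 20 @ $19 = $5,283
Sep 14, 223 sold [LIFO — newest first]: 223 @ $19 = $4,237
Sep 15, 134 sold [LIFO — newest first]: 75 @ $19 + 59 @ $19 = $2,546
Total COGS = $2,880 + $5,283 + $4,237 + $2,546 = $14,946
Ending inventory: 34 @ $19 = $646
Check: goods available $15,592 = COGS $14,946 + ending $646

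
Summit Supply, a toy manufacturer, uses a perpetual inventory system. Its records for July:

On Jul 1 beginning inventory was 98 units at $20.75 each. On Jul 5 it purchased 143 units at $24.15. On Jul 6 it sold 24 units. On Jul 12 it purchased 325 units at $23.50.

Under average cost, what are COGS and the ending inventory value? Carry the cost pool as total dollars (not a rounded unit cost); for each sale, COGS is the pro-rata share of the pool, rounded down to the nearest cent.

COGS = $546.41; ending inventory = $12,578.04

After Jul 1: 98 on hand, pool $2,033.50 (≈ $20.7500 each)
After Jul 5: 241 on hand, pool $5,486.95 (≈ $22.7674 each)
Jul 6, sell 24: 24/241 × $5,486.95 → $546.41
After Jul 12: 542 on hand, pool $12,578.04 (≈ $23.2067 each)
Ending inventory (cost pool remaining) = $12,578.04
Check: goods available $13,124.45 = COGS $546.41 + ending $12,578.04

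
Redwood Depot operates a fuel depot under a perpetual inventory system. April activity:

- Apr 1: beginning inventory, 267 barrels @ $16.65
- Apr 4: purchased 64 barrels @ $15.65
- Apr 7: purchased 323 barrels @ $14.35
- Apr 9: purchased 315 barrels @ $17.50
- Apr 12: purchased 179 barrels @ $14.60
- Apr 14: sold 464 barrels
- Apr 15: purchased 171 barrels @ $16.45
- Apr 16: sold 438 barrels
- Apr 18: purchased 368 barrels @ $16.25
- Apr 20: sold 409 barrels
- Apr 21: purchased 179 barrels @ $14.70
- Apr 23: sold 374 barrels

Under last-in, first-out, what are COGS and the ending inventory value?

Apr 14, 464 sold [LIFO — newest first]: 179 @ $14.60 + 285 @ $17.50 = $7,600.90
Apr 16, 438 sold [LIFO — newest first]: 171 @ $16.45 + 30 @ $17.50 + 237 @ $14.35 = $6,738.90
Apr 20, 409 sold [LIFO — newest first]: 368 @ $16.25 + 41 @ $14.35 = $6,568.35
Apr 23, 374 sold [LIFO — newest first]: 179 @ $14.70 + 45 @ $14.35 + 64 @ $15.65 + 86 @ $16.65 = $5,710.55
Total COGS = $7,600.90 + $6,738.90 + $6,568.35 + $5,710.55 = $26,618.70
Ending inventory: 181 @ $16.65 = $3,013.65

COGS = $26,618.70; ending inventory = $3,013.65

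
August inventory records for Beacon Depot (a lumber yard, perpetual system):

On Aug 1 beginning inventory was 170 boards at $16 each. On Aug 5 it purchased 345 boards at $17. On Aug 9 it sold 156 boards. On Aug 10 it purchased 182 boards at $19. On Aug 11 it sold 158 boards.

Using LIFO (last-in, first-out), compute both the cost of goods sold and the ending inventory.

COGS = $5,654; ending inventory = $6,389

Aug 9, 156 sold [LIFO — newest first]: 156 @ $17 = $2,652
Aug 11, 158 sold [LIFO — newest first]: 158 @ $19 = $3,002
Total COGS = $2,652 + $3,002 = $5,654
Ending inventory: 170 @ $16 + 189 @ $17 + 24 @ $19 = $6,389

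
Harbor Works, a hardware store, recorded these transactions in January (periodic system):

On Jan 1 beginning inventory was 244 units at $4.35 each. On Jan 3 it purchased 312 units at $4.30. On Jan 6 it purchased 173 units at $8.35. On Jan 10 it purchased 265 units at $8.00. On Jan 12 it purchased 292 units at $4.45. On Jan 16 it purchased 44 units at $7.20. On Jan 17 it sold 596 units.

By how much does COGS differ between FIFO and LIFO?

$959.20

FIFO COGS: 244 @ $4.35 + 312 @ $4.30 + 40 @ $8.35 = $2,737.00
LIFO COGS: 44 @ $7.20 + 292 @ $4.45 + 260 @ $8.00 = $3,696.20
Difference = |$2,737.00 − $3,696.20| = $959.20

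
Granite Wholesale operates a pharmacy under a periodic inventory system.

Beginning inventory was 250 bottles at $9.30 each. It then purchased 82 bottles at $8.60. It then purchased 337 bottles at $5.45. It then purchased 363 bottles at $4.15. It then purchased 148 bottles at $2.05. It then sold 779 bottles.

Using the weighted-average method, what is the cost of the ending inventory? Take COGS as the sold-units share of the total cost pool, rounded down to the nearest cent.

Sale 1, sell 779: 779/1180 × $6,676.70 → $4,407.75
Ending inventory (cost pool remaining) = $2,268.95

Ending inventory = $2,268.95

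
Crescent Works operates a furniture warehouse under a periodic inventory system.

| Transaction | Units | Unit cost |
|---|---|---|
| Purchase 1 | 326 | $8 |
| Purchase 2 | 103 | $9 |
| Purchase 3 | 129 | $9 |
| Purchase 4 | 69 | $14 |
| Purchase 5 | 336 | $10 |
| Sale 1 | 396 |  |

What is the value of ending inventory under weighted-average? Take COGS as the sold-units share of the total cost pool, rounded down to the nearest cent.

Ending inventory = $5,312.02

Sale 1, sell 396: 396/963 × $9,022.00 → $3,709.98
Ending inventory (cost pool remaining) = $5,312.02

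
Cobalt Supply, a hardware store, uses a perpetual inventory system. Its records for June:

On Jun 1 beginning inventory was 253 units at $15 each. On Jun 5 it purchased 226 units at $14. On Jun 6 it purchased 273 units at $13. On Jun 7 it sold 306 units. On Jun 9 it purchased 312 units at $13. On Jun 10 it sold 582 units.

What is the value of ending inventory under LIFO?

Ending inventory = $2,640

Jun 7, 306 sold [LIFO — newest first]: 273 @ $13 + 33 @ $14 = $4,011
Jun 10, 582 sold [LIFO — newest first]: 312 @ $13 + 193 @ $14 + 77 @ $15 = $7,913
Total COGS = $4,011 + $7,913 = $11,924
Ending inventory: 176 @ $15 = $2,640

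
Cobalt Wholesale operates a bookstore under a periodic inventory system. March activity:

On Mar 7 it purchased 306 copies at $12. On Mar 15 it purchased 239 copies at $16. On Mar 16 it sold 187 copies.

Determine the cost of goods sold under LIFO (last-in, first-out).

Mar 16, 187 sold [LIFO — newest first]: 187 @ $16 = $2,992
Ending inventory: 306 @ $12 + 52 @ $16 = $4,504

COGS = $2,992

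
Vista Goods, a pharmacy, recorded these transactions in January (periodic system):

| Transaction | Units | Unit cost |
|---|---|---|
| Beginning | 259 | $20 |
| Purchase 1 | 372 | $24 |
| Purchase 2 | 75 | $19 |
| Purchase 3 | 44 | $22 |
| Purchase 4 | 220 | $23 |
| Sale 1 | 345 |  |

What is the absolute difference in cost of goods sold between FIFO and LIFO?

FIFO COGS: 259 @ $20 + 86 @ $24 = $7,244
LIFO COGS: 220 @ $23 + 44 @ $22 + 75 @ $19 + 6 @ $24 = $7,597
Difference = |$7,244 − $7,597| = $353

$353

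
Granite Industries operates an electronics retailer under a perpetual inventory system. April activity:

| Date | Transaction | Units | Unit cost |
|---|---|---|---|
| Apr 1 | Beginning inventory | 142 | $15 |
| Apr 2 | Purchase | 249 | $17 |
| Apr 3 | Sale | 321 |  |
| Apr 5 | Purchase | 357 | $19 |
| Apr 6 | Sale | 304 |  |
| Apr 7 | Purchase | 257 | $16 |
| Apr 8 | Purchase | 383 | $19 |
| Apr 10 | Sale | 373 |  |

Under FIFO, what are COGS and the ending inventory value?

COGS = $17,146; ending inventory = $7,389

Apr 3, 321 sold [FIFO — oldest first]: 142 @ $15 + 179 @ $17 = $5,173
Apr 6, 304 sold [FIFO — oldest first]: 70 @ $17 + 234 @ $19 = $5,636
Apr 10, 373 sold [FIFO — oldest first]: 123 @ $19 + 250 @ $16 = $6,337
Total COGS = $5,173 + $5,636 + $6,337 = $17,146
Ending inventory: 7 @ $16 + 383 @ $19 = $7,389
Check: goods available $24,535 = COGS $17,146 + ending $7,389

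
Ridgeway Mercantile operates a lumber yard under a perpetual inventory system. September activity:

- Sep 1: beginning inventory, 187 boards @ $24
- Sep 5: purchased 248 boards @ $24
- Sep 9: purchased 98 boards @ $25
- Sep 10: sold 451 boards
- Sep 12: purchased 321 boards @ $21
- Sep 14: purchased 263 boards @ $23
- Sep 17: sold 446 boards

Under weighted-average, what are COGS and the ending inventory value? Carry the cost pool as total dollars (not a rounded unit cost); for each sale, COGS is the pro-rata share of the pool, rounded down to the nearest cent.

COGS = $20,800.00; ending inventory = $4,880.00

After Sep 1: 187 on hand, pool $4,488.00 (≈ $24.0000 each)
After Sep 5: 435 on hand, pool $10,440.00 (≈ $24.0000 each)
After Sep 9: 533 on hand, pool $12,890.00 (≈ $24.1839 each)
Sep 10, sell 451: 451/533 × $12,890.00 → $10,906.92
After Sep 12: 403 on hand, pool $8,724.08 (≈ $21.6478 each)
After Sep 14: 666 on hand, pool $14,773.08 (≈ $22.1818 each)
Sep 17, sell 446: 446/666 × $14,773.08 → $9,893.08
Total COGS = $10,906.92 + $9,893.08 = $20,800.00
Ending inventory (cost pool remaining) = $4,880.00
Check: goods available $25,680.00 = COGS $20,800.00 + ending $4,880.00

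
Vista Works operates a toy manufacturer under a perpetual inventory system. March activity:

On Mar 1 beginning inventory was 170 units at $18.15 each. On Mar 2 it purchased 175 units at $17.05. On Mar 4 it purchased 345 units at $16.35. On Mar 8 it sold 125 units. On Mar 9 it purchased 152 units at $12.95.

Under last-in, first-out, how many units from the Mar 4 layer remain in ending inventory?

Mar 8, 125 sold [LIFO — newest first]: 125 @ $16.35 = $2,043.75
Ending inventory: 170 @ $18.15 + 175 @ $17.05 + 220 @ $16.35 + 152 @ $12.95 = $11,634.65

220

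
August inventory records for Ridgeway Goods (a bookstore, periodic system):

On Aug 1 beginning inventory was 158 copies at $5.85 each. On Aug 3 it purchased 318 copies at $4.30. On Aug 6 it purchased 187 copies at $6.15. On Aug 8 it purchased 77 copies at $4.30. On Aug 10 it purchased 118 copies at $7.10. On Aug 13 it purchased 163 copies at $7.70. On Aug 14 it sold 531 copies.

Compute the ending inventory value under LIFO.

Aug 14, 531 sold [LIFO — newest first]: 163 @ $7.70 + 118 @ $7.10 + 77 @ $4.30 + 173 @ $6.15 = $3,487.95
Ending inventory: 158 @ $5.85 + 318 @ $4.30 + 14 @ $6.15 = $2,377.80
Check: goods available $5,865.75 = COGS $3,487.95 + ending $2,377.80

Ending inventory = $2,377.80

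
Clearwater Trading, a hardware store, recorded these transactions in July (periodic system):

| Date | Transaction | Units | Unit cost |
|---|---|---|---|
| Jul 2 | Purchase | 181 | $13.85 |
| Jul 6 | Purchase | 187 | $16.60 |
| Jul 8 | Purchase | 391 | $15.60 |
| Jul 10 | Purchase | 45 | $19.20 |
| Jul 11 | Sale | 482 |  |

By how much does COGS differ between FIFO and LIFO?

FIFO COGS: 181 @ $13.85 + 187 @ $16.60 + 114 @ $15.60 = $7,389.45
LIFO COGS: 45 @ $19.20 + 391 @ $15.60 + 46 @ $16.60 = $7,727.20
Difference = |$7,389.45 − $7,727.20| = $337.75

$337.75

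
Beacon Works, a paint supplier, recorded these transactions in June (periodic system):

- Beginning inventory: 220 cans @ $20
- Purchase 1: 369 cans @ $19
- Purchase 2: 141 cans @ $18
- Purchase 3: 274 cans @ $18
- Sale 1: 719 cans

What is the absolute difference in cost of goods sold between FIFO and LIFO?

FIFO COGS: 220 @ $20 + 369 @ $19 + 130 @ $18 = $13,751
LIFO COGS: 274 @ $18 + 141 @ $18 + 304 @ $19 = $13,246
Difference = |$13,751 − $13,246| = $505

$505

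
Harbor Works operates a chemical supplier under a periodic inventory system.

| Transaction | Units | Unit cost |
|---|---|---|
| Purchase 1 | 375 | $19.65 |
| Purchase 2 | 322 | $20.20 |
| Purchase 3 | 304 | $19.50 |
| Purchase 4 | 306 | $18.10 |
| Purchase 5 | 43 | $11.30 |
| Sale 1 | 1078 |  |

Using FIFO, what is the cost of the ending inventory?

Ending inventory = $4,630.80

Sale 1 (1078) [FIFO — oldest first]: 375 @ $19.65 + 322 @ $20.20 + 304 @ $19.50 + 77 @ $18.10 = $21,194.85
Ending inventory: 229 @ $18.10 + 43 @ $11.30 = $4,630.80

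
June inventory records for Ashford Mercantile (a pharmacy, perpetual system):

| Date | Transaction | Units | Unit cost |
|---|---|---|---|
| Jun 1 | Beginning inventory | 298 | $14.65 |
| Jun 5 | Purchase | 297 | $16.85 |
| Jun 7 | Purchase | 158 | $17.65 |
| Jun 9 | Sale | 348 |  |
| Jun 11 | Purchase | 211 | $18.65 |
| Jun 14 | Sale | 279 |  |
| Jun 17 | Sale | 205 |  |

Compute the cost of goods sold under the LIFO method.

COGS = $14,160.20

Jun 9, 348 sold [LIFO — newest first]: 158 @ $17.65 + 190 @ $16.85 = $5,990.20
Jun 14, 279 sold [LIFO — newest first]: 211 @ $18.65 + 68 @ $16.85 = $5,080.95
Jun 17, 205 sold [LIFO — newest first]: 39 @ $16.85 + 166 @ $14.65 = $3,089.05
Total COGS = $5,990.20 + $5,080.95 + $3,089.05 = $14,160.20
Ending inventory: 132 @ $14.65 = $1,933.80
Check: goods available $16,094.00 = COGS $14,160.20 + ending $1,933.80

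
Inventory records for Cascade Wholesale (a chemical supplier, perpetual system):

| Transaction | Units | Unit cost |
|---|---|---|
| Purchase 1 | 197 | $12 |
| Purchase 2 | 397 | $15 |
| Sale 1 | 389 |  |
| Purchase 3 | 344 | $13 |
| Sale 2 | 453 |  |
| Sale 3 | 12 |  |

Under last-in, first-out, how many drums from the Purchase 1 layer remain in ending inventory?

84

Sale 1 (389) [LIFO — newest first]: 389 @ $15 = $5,835
Sale 2 (453) [LIFO — newest first]: 344 @ $13 + 8 @ $15 + 101 @ $12 = $5,804
Sale 3 (12) [LIFO — newest first]: 12 @ $12 = $144
Total COGS = $5,835 + $5,804 + $144 = $11,783
Ending inventory: 84 @ $12 = $1,008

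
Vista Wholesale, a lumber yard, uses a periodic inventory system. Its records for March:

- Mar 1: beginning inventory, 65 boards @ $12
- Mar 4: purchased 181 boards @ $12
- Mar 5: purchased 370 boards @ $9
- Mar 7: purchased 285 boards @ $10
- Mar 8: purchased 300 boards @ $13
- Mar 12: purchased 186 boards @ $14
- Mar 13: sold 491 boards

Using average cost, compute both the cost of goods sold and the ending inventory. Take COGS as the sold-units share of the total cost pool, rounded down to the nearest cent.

COGS = $5,535.16; ending inventory = $10,100.84

Mar 13, sell 491: 491/1387 × $15,636.00 → $5,535.16
Ending inventory (cost pool remaining) = $10,100.84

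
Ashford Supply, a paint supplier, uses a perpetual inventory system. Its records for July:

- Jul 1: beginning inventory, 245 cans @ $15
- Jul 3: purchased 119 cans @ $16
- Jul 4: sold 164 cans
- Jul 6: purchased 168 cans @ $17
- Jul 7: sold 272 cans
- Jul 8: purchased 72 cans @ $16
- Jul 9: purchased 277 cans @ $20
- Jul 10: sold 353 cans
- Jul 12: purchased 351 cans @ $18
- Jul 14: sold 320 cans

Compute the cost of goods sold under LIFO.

Jul 4, 164 sold [LIFO — newest first]: 119 @ $16 + 45 @ $15 = $2,579
Jul 7, 272 sold [LIFO — newest first]: 168 @ $17 + 104 @ $15 = $4,416
Jul 10, 353 sold [LIFO — newest first]: 277 @ $20 + 72 @ $16 + 4 @ $15 = $6,752
Jul 14, 320 sold [LIFO — newest first]: 320 @ $18 = $5,760
Total COGS = $2,579 + $4,416 + $6,752 + $5,760 = $19,507
Ending inventory: 92 @ $15 + 31 @ $18 = $1,938
Check: goods available $21,445 = COGS $19,507 + ending $1,938

COGS = $19,507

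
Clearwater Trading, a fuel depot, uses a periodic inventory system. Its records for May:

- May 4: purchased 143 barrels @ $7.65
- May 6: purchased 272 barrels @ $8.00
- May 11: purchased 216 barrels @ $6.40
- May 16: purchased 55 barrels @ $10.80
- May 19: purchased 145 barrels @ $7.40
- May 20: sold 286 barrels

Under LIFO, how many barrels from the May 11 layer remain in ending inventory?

May 20, 286 sold [LIFO — newest first]: 145 @ $7.40 + 55 @ $10.80 + 86 @ $6.40 = $2,217.40
Ending inventory: 143 @ $7.65 + 272 @ $8.00 + 130 @ $6.40 = $4,101.95

130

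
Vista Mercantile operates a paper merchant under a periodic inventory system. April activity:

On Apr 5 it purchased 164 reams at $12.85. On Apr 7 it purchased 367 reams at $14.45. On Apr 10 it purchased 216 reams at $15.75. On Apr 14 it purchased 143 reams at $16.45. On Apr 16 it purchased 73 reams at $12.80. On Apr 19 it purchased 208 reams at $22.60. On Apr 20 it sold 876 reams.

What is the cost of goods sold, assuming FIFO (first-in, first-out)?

Apr 20, 876 sold [FIFO — oldest first]: 164 @ $12.85 + 367 @ $14.45 + 216 @ $15.75 + 129 @ $16.45 = $12,934.60
Ending inventory: 14 @ $16.45 + 73 @ $12.80 + 208 @ $22.60 = $5,865.50
Check: goods available $18,800.10 = COGS $12,934.60 + ending $5,865.50

COGS = $12,934.60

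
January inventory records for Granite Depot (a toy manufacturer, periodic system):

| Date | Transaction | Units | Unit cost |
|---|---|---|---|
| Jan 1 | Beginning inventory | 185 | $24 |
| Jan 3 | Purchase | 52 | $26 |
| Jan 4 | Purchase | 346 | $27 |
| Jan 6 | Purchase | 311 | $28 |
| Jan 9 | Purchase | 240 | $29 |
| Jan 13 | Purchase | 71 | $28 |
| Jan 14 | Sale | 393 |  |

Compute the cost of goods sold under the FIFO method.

COGS = $10,004

Jan 14, 393 sold [FIFO — oldest first]: 185 @ $24 + 52 @ $26 + 156 @ $27 = $10,004
Ending inventory: 190 @ $27 + 311 @ $28 + 240 @ $29 + 71 @ $28 = $22,786
Check: goods available $32,790 = COGS $10,004 + ending $22,786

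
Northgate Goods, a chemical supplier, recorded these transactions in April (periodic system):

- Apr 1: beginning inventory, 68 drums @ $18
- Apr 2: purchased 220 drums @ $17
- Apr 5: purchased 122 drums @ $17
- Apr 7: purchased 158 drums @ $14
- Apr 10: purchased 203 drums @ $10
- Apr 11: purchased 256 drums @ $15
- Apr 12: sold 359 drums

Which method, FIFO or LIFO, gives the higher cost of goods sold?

FIFO COGS: 68 @ $18 + 220 @ $17 + 71 @ $17 = $6,171
LIFO COGS: 256 @ $15 + 103 @ $10 = $4,870

FIFO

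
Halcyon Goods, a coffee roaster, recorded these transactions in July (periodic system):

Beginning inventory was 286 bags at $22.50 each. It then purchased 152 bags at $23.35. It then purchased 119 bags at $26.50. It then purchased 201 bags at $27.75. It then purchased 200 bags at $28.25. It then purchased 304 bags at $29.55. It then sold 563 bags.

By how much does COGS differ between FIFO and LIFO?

FIFO COGS: 286 @ $22.50 + 152 @ $23.35 + 119 @ $26.50 + 6 @ $27.75 = $13,304.20
LIFO COGS: 304 @ $29.55 + 200 @ $28.25 + 59 @ $27.75 = $16,270.45
Difference = |$13,304.20 − $16,270.45| = $2,966.25

$2,966.25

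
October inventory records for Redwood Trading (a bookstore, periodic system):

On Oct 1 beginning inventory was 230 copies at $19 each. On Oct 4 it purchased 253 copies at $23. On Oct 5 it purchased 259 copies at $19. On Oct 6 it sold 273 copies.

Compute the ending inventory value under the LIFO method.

Oct 6, 273 sold [LIFO — newest first]: 259 @ $19 + 14 @ $23 = $5,243
Ending inventory: 230 @ $19 + 239 @ $23 = $9,867
Check: goods available $15,110 = COGS $5,243 + ending $9,867

Ending inventory = $9,867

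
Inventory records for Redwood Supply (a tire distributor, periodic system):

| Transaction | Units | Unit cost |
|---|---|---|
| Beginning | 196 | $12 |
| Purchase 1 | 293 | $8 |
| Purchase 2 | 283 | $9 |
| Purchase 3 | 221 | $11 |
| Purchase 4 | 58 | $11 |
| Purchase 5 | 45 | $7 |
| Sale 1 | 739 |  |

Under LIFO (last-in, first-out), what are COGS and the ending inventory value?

Sale 1 (739) [LIFO — newest first]: 45 @ $7 + 58 @ $11 + 221 @ $11 + 283 @ $9 + 132 @ $8 = $6,987
Ending inventory: 196 @ $12 + 161 @ $8 = $3,640
Check: goods available $10,627 = COGS $6,987 + ending $3,640

COGS = $6,987; ending inventory = $3,640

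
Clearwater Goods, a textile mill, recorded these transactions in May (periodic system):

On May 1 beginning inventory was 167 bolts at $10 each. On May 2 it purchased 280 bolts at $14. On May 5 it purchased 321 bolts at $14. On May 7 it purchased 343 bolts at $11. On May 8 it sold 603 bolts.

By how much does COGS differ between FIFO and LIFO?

FIFO COGS: 167 @ $10 + 280 @ $14 + 156 @ $14 = $7,774
LIFO COGS: 343 @ $11 + 260 @ $14 = $7,413
Difference = |$7,774 − $7,413| = $361

$361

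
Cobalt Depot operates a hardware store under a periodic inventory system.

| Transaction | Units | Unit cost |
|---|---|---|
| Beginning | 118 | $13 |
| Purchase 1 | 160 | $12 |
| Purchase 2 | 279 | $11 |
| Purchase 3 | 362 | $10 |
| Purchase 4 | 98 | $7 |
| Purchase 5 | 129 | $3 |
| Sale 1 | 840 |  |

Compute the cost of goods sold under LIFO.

Sale 1 (840) [LIFO — newest first]: 129 @ $3 + 98 @ $7 + 362 @ $10 + 251 @ $11 = $7,454
Ending inventory: 118 @ $13 + 160 @ $12 + 28 @ $11 = $3,762

COGS = $7,454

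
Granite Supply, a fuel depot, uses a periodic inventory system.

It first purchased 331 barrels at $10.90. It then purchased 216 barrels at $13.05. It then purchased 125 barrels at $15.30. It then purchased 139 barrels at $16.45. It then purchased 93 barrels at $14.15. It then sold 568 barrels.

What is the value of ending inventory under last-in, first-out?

Sale 1 (568) [LIFO — newest first]: 93 @ $14.15 + 139 @ $16.45 + 125 @ $15.30 + 211 @ $13.05 = $8,268.55
Ending inventory: 331 @ $10.90 + 5 @ $13.05 = $3,673.15
Check: goods available $11,941.70 = COGS $8,268.55 + ending $3,673.15

Ending inventory = $3,673.15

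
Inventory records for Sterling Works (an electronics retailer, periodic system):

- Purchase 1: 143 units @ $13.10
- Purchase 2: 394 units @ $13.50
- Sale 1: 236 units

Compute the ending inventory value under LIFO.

Sale 1 (236) [LIFO — newest first]: 236 @ $13.50 = $3,186.00
Ending inventory: 143 @ $13.10 + 158 @ $13.50 = $4,006.30
Check: goods available $7,192.30 = COGS $3,186.00 + ending $4,006.30

Ending inventory = $4,006.30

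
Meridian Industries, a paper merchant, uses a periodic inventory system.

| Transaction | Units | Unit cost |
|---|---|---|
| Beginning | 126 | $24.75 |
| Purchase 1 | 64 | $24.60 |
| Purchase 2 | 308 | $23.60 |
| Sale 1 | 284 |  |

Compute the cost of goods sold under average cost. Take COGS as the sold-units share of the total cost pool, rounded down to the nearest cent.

COGS = $6,821.53

Sale 1, sell 284: 284/498 × $11,961.70 → $6,821.53
Ending inventory (cost pool remaining) = $5,140.17
Check: goods available $11,961.70 = COGS $6,821.53 + ending $5,140.17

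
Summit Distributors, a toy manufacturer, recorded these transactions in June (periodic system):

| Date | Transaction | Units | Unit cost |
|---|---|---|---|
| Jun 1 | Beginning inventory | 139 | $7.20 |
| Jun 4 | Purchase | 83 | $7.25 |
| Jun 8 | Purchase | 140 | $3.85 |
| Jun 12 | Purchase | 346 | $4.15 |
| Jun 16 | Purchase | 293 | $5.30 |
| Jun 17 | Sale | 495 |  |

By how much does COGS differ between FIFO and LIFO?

$302.30

FIFO COGS: 139 @ $7.20 + 83 @ $7.25 + 140 @ $3.85 + 133 @ $4.15 = $2,693.50
LIFO COGS: 293 @ $5.30 + 202 @ $4.15 = $2,391.20
Difference = |$2,693.50 − $2,391.20| = $302.30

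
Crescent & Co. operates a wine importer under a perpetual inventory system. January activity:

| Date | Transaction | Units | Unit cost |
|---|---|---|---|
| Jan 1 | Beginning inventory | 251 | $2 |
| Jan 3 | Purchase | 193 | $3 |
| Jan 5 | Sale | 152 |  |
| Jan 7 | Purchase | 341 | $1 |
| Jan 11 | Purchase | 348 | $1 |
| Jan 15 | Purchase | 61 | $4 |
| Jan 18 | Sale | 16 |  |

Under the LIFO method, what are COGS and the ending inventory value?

COGS = $520; ending inventory = $1,494

Jan 5, 152 sold [LIFO — newest first]: 152 @ $3 = $456
Jan 18, 16 sold [LIFO — newest first]: 16 @ $4 = $64
Total COGS = $456 + $64 = $520
Ending inventory: 251 @ $2 + 41 @ $3 + 341 @ $1 + 348 @ $1 + 45 @ $4 = $1,494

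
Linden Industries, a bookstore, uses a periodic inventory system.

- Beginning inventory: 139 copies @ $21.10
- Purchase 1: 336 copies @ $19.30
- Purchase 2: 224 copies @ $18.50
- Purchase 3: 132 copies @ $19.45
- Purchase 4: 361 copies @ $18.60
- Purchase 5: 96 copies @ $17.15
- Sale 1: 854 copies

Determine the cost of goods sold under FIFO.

Sale 1 (854) [FIFO — oldest first]: 139 @ $21.10 + 336 @ $19.30 + 224 @ $18.50 + 132 @ $19.45 + 23 @ $18.60 = $16,556.90
Ending inventory: 338 @ $18.60 + 96 @ $17.15 = $7,933.20

COGS = $16,556.90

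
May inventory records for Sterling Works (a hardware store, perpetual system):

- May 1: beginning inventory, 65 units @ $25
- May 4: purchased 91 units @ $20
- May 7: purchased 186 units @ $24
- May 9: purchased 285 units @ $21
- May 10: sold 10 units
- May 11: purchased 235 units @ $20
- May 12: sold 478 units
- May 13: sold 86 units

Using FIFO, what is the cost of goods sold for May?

May 10, 10 sold [FIFO — oldest first]: 10 @ $25 = $250
May 12, 478 sold [FIFO — oldest first]: 55 @ $25 + 91 @ $20 + 186 @ $24 + 146 @ $21 = $10,725
May 13, 86 sold [FIFO — oldest first]: 86 @ $21 = $1,806
Total COGS = $250 + $10,725 + $1,806 = $12,781
Ending inventory: 53 @ $21 + 235 @ $20 = $5,813

COGS = $12,781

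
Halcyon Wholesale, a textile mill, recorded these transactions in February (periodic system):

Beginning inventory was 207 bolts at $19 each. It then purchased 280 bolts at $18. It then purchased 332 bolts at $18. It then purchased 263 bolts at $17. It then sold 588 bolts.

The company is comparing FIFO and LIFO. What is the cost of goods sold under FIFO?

FIFO COGS: 207 @ $19 + 280 @ $18 + 101 @ $18 = $10,791
LIFO COGS: 263 @ $17 + 325 @ $18 = $10,321

COGS = $10,791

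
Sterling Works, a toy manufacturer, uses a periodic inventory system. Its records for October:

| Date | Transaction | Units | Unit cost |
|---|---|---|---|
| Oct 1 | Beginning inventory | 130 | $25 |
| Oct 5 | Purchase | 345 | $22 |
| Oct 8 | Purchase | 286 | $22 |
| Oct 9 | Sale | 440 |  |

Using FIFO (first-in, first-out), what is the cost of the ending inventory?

Ending inventory = $7,062

Oct 9, 440 sold [FIFO — oldest first]: 130 @ $25 + 310 @ $22 = $10,070
Ending inventory: 35 @ $22 + 286 @ $22 = $7,062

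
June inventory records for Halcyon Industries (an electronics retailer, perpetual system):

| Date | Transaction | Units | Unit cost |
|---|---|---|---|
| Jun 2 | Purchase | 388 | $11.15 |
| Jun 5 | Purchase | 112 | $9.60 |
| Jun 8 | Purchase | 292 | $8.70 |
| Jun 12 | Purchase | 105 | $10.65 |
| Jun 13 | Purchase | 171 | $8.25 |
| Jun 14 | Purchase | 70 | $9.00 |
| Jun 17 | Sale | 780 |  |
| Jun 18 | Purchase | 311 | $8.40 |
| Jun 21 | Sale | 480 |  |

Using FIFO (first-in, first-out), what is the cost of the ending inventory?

Ending inventory = $1,587.60

Jun 17, 780 sold [FIFO — oldest first]: 388 @ $11.15 + 112 @ $9.60 + 280 @ $8.70 = $7,837.40
Jun 21, 480 sold [FIFO — oldest first]: 12 @ $8.70 + 105 @ $10.65 + 171 @ $8.25 + 70 @ $9.00 + 122 @ $8.40 = $4,288.20
Total COGS = $7,837.40 + $4,288.20 = $12,125.60
Ending inventory: 189 @ $8.40 = $1,587.60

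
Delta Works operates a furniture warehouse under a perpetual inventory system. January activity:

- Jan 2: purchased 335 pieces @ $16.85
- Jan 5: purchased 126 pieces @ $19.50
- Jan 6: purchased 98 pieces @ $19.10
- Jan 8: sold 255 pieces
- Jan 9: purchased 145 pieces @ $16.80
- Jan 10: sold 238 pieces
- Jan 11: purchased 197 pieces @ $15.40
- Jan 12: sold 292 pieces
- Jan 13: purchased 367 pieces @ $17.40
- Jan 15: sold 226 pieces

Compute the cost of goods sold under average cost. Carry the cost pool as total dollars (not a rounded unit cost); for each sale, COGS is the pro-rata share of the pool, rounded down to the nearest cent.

COGS = $17,413.58

After Jan 2: 335 on hand, pool $5,644.75 (≈ $16.8500 each)
After Jan 5: 461 on hand, pool $8,101.75 (≈ $17.5743 each)
After Jan 6: 559 on hand, pool $9,973.55 (≈ $17.8418 each)
Jan 8, sell 255: 255/559 × $9,973.55 → $4,549.65
After Jan 9: 449 on hand, pool $7,859.90 (≈ $17.5053 each)
Jan 10, sell 238: 238/449 × $7,859.90 → $4,166.27
After Jan 11: 408 on hand, pool $6,727.43 (≈ $16.4888 each)
Jan 12, sell 292: 292/408 × $6,727.43 → $4,814.72
After Jan 13: 483 on hand, pool $8,298.51 (≈ $17.1812 each)
Jan 15, sell 226: 226/483 × $8,298.51 → $3,882.94
Total COGS = $4,549.65 + $4,166.27 + $4,814.72 + $3,882.94 = $17,413.58
Ending inventory (cost pool remaining) = $4,415.57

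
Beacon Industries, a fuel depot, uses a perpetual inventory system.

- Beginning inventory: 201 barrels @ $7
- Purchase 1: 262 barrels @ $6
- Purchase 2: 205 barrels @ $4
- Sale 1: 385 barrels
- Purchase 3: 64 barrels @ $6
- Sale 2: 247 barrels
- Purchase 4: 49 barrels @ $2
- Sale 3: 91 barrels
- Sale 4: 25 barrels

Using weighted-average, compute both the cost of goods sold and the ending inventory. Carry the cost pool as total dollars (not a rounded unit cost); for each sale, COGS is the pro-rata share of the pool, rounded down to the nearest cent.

COGS = $4,132.05; ending inventory = $148.95

After Beginning: 201 on hand, pool $1,407.00 (≈ $7.0000 each)
After Purchase 1: 463 on hand, pool $2,979.00 (≈ $6.4341 each)
After Purchase 2: 668 on hand, pool $3,799.00 (≈ $5.6871 each)
Sale 1, sell 385: 385/668 × $3,799.00 → $2,189.54
After Purchase 3: 347 on hand, pool $1,993.46 (≈ $5.7448 each)
Sale 2, sell 247: 247/347 × $1,993.46 → $1,418.97
After Purchase 4: 149 on hand, pool $672.49 (≈ $4.5134 each)
Sale 3, sell 91: 91/149 × $672.49 → $410.71
Sale 4, sell 25: 25/58 × $261.78 → $112.83
Total COGS = $2,189.54 + $1,418.97 + $410.71 + $112.83 = $4,132.05
Ending inventory (cost pool remaining) = $148.95
Check: goods available $4,281.00 = COGS $4,132.05 + ending $148.95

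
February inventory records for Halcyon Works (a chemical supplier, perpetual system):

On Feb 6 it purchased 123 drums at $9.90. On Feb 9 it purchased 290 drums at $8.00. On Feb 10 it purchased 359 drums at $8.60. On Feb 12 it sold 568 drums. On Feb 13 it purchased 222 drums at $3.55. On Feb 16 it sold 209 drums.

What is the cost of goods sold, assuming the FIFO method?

Feb 12, 568 sold [FIFO — oldest first]: 123 @ $9.90 + 290 @ $8.00 + 155 @ $8.60 = $4,870.70
Feb 16, 209 sold [FIFO — oldest first]: 204 @ $8.60 + 5 @ $3.55 = $1,772.15
Total COGS = $4,870.70 + $1,772.15 = $6,642.85
Ending inventory: 217 @ $3.55 = $770.35

COGS = $6,642.85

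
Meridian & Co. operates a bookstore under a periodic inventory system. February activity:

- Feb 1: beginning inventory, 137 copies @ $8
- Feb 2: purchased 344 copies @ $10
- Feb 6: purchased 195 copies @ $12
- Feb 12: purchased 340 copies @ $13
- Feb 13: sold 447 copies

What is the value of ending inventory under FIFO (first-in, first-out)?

Ending inventory = $7,100

Feb 13, 447 sold [FIFO — oldest first]: 137 @ $8 + 310 @ $10 = $4,196
Ending inventory: 34 @ $10 + 195 @ $12 + 340 @ $13 = $7,100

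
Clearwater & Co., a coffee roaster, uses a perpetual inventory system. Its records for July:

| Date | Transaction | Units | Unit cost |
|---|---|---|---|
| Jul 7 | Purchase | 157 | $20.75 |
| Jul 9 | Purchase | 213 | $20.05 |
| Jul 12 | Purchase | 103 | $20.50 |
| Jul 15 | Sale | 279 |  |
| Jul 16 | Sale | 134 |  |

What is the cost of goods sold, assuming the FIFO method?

COGS = $8,409.90

Jul 15, 279 sold [FIFO — oldest first]: 157 @ $20.75 + 122 @ $20.05 = $5,703.85
Jul 16, 134 sold [FIFO — oldest first]: 91 @ $20.05 + 43 @ $20.50 = $2,706.05
Total COGS = $5,703.85 + $2,706.05 = $8,409.90
Ending inventory: 60 @ $20.50 = $1,230.00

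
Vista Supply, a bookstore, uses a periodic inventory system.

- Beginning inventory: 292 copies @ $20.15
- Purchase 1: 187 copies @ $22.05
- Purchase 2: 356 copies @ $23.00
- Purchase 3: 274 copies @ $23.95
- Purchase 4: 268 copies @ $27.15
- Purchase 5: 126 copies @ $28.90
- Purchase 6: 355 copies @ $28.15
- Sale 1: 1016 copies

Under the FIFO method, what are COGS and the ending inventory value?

Sale 1 (1016) [FIFO — oldest first]: 292 @ $20.15 + 187 @ $22.05 + 356 @ $23.00 + 181 @ $23.95 = $22,530.10
Ending inventory: 93 @ $23.95 + 268 @ $27.15 + 126 @ $28.90 + 355 @ $28.15 = $23,138.20

COGS = $22,530.10; ending inventory = $23,138.20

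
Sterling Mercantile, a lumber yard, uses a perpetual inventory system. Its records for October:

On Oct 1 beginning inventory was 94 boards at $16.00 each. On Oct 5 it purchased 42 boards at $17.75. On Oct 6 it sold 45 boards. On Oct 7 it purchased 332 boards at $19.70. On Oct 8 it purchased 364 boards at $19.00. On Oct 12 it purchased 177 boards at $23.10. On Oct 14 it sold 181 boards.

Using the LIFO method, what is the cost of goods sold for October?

Oct 6, 45 sold [LIFO — newest first]: 42 @ $17.75 + 3 @ $16.00 = $793.50
Oct 14, 181 sold [LIFO — newest first]: 177 @ $23.10 + 4 @ $19.00 = $4,164.70
Total COGS = $793.50 + $4,164.70 = $4,958.20
Ending inventory: 91 @ $16.00 + 332 @ $19.70 + 360 @ $19.00 = $14,836.40
Check: goods available $19,794.60 = COGS $4,958.20 + ending $14,836.40

COGS = $4,958.20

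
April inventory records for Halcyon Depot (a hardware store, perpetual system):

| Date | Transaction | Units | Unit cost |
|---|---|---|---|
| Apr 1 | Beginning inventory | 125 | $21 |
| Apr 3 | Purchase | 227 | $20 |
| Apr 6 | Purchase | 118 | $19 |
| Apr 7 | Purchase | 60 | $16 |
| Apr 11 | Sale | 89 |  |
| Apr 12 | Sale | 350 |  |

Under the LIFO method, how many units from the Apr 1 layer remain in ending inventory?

91

Apr 11, 89 sold [LIFO — newest first]: 60 @ $16 + 29 @ $19 = $1,511
Apr 12, 350 sold [LIFO — newest first]: 89 @ $19 + 227 @ $20 + 34 @ $21 = $6,945
Total COGS = $1,511 + $6,945 = $8,456
Ending inventory: 91 @ $21 = $1,911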